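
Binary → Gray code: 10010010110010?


Binary: 10010010110010
Gray code: G = B XOR (B >> 1)
B >> 1 = 01001001011001
10010010110010 XOR 01001001011001:
  1 XOR 0 = 1
  0 XOR 1 = 1
  0 XOR 0 = 0
  1 XOR 0 = 1
  0 XOR 1 = 1
  0 XOR 0 = 0
  1 XOR 0 = 1
  0 XOR 1 = 1
  1 XOR 0 = 1
  1 XOR 1 = 0
  0 XOR 1 = 1
  0 XOR 0 = 0
  1 XOR 0 = 1
  0 XOR 1 = 1
= 11011011101011


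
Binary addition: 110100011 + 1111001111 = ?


Align and add column by column (LSB to MSB, carry propagating):
  00110100011
+ 01111001111
  -----------
  col 0: 1 + 1 + 0 (carry in) = 2 → bit 0, carry out 1
  col 1: 1 + 1 + 1 (carry in) = 3 → bit 1, carry out 1
  col 2: 0 + 1 + 1 (carry in) = 2 → bit 0, carry out 1
  col 3: 0 + 1 + 1 (carry in) = 2 → bit 0, carry out 1
  col 4: 0 + 0 + 1 (carry in) = 1 → bit 1, carry out 0
  col 5: 1 + 0 + 0 (carry in) = 1 → bit 1, carry out 0
  col 6: 0 + 1 + 0 (carry in) = 1 → bit 1, carry out 0
  col 7: 1 + 1 + 0 (carry in) = 2 → bit 0, carry out 1
  col 8: 1 + 1 + 1 (carry in) = 3 → bit 1, carry out 1
  col 9: 0 + 1 + 1 (carry in) = 2 → bit 0, carry out 1
  col 10: 0 + 0 + 1 (carry in) = 1 → bit 1, carry out 0
Reading bits MSB→LSB: 10101110010
Strip leading zeros: 10101110010
= 10101110010


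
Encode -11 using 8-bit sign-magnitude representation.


Sign bit: 1 (negative)
Magnitude: 11 = 0001011
= 10001011


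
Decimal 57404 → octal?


Divide by 8 repeatedly:
57404 ÷ 8 = 7175 remainder 4
7175 ÷ 8 = 896 remainder 7
896 ÷ 8 = 112 remainder 0
112 ÷ 8 = 14 remainder 0
14 ÷ 8 = 1 remainder 6
1 ÷ 8 = 0 remainder 1
Reading remainders bottom-up:
= 0o160074


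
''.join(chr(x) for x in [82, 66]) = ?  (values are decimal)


Codes (decimal): 82 66
Per-code ASCII lookup:
  82  (range 65-90: uppercase, 82 - 65 = 17) → 'R'
  66  (range 65-90: uppercase, 66 - 65 = 1) → 'B'
= 'RB'


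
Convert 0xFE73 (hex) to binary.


Each hex digit → 4 binary bits:
  F = 1111
  E = 1110
  7 = 0111
  3 = 0011
Concatenate: 1111 1110 0111 0011
= 1111111001110011


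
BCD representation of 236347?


Each digit → 4-bit binary:
  2 → 0010
  3 → 0011
  6 → 0110
  3 → 0011
  4 → 0100
  7 → 0111
= 0010 0011 0110 0011 0100 0111


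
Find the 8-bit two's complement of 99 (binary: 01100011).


Original: 01100011
Step 1 - Invert all bits: 10011100
Step 2 - Add 1: 10011100 + 1
= 10011101 (represents -99)


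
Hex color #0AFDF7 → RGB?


Hex: #0AFDF7
R = 0A₁₆ = 10
G = FD₁₆ = 253
B = F7₁₆ = 247
= RGB(10, 253, 247)


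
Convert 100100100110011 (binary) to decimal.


Positional values:
Bit 0: 1 × 2^0 = 1
Bit 1: 1 × 2^1 = 2
Bit 4: 1 × 2^4 = 16
Bit 5: 1 × 2^5 = 32
Bit 8: 1 × 2^8 = 256
Bit 11: 1 × 2^11 = 2048
Bit 14: 1 × 2^14 = 16384
Sum = 1 + 2 + 16 + 32 + 256 + 2048 + 16384
= 18739


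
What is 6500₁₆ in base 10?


Positional values:
Position 0: 0 × 16^0 = 0 × 1 = 0
Position 1: 0 × 16^1 = 0 × 16 = 0
Position 2: 5 × 16^2 = 5 × 256 = 1280
Position 3: 6 × 16^3 = 6 × 4096 = 24576
Sum = 0 + 0 + 1280 + 24576
= 25856


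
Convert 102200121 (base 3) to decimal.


Positional values (base 3):
  1 × 3^0 = 1 × 1 = 1
  2 × 3^1 = 2 × 3 = 6
  1 × 3^2 = 1 × 9 = 9
  0 × 3^3 = 0 × 27 = 0
  0 × 3^4 = 0 × 81 = 0
  2 × 3^5 = 2 × 243 = 486
  2 × 3^6 = 2 × 729 = 1458
  0 × 3^7 = 0 × 2187 = 0
  1 × 3^8 = 1 × 6561 = 6561
Sum = 1 + 6 + 9 + 0 + 0 + 486 + 1458 + 0 + 6561
= 8521


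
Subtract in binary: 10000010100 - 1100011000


Align and subtract column by column (LSB to MSB, borrowing when needed):
  10000010100
- 01100011000
  -----------
  col 0: (0 - 0 borrow-in) - 0 → 0 - 0 = 0, borrow out 0
  col 1: (0 - 0 borrow-in) - 0 → 0 - 0 = 0, borrow out 0
  col 2: (1 - 0 borrow-in) - 0 → 1 - 0 = 1, borrow out 0
  col 3: (0 - 0 borrow-in) - 1 → borrow from next column: (0+2) - 1 = 1, borrow out 1
  col 4: (1 - 1 borrow-in) - 1 → borrow from next column: (0+2) - 1 = 1, borrow out 1
  col 5: (0 - 1 borrow-in) - 0 → borrow from next column: (-1+2) - 0 = 1, borrow out 1
  col 6: (0 - 1 borrow-in) - 0 → borrow from next column: (-1+2) - 0 = 1, borrow out 1
  col 7: (0 - 1 borrow-in) - 0 → borrow from next column: (-1+2) - 0 = 1, borrow out 1
  col 8: (0 - 1 borrow-in) - 1 → borrow from next column: (-1+2) - 1 = 0, borrow out 1
  col 9: (0 - 1 borrow-in) - 1 → borrow from next column: (-1+2) - 1 = 0, borrow out 1
  col 10: (1 - 1 borrow-in) - 0 → 0 - 0 = 0, borrow out 0
Reading bits MSB→LSB: 00011111100
Strip leading zeros: 11111100
= 11111100


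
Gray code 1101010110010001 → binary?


Gray code: 1101010110010001
MSB stays the same: 1
Each subsequent bit = prev_binary XOR current_gray:
  B[1] = 1 XOR 1 = 0
  B[2] = 0 XOR 0 = 0
  B[3] = 0 XOR 1 = 1
  B[4] = 1 XOR 0 = 1
  B[5] = 1 XOR 1 = 0
  B[6] = 0 XOR 0 = 0
  B[7] = 0 XOR 1 = 1
  B[8] = 1 XOR 1 = 0
  B[9] = 0 XOR 0 = 0
  B[10] = 0 XOR 0 = 0
  B[11] = 0 XOR 1 = 1
  B[12] = 1 XOR 0 = 1
  B[13] = 1 XOR 0 = 1
  B[14] = 1 XOR 0 = 1
  B[15] = 1 XOR 1 = 0
= 1001100100011110 (39198 decimal)


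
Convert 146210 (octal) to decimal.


Positional values:
Position 0: 0 × 8^0 = 0
Position 1: 1 × 8^1 = 8
Position 2: 2 × 8^2 = 128
Position 3: 6 × 8^3 = 3072
Position 4: 4 × 8^4 = 16384
Position 5: 1 × 8^5 = 32768
Sum = 0 + 8 + 128 + 3072 + 16384 + 32768
= 52360


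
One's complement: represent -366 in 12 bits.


Original: 000101101110
Invert all bits:
  bit 0: 0 → 1
  bit 1: 0 → 1
  bit 2: 0 → 1
  bit 3: 1 → 0
  bit 4: 0 → 1
  bit 5: 1 → 0
  bit 6: 1 → 0
  bit 7: 0 → 1
  bit 8: 1 → 0
  bit 9: 1 → 0
  bit 10: 1 → 0
  bit 11: 0 → 1
= 111010010001


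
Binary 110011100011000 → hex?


Group into 4-bit nibbles: 0110011100011000
  0110 = 6
  0111 = 7
  0001 = 1
  1000 = 8
= 0x6718


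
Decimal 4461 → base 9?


Divide by 9 repeatedly:
4461 ÷ 9 = 495 remainder 6
495 ÷ 9 = 55 remainder 0
55 ÷ 9 = 6 remainder 1
6 ÷ 9 = 0 remainder 6
Reading remainders bottom-up:
= 6106


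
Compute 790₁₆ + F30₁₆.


Align and add column by column (LSB to MSB, each column mod 16 with carry):
  0790
+ 0F30
  ----
  col 0: 0(0) + 0(0) + 0 (carry in) = 0 → 0(0), carry out 0
  col 1: 9(9) + 3(3) + 0 (carry in) = 12 → C(12), carry out 0
  col 2: 7(7) + F(15) + 0 (carry in) = 22 → 6(6), carry out 1
  col 3: 0(0) + 0(0) + 1 (carry in) = 1 → 1(1), carry out 0
Reading digits MSB→LSB: 16C0
Strip leading zeros: 16C0
= 0x16C0


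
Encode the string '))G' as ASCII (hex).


String: '))G'  (3 characters)
Per-character ASCII lookup:
  ')': special character: ')' = 41 → 0x29
  ')': special character: ')' = 41 → 0x29
  'G': uppercase starts at 65: 'G' = 65 + 6 = 71 → 0x47
= 0x29 0x29 0x47


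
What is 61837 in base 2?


Divide by 2 repeatedly:
61837 ÷ 2 = 30918 remainder 1
30918 ÷ 2 = 15459 remainder 0
15459 ÷ 2 = 7729 remainder 1
7729 ÷ 2 = 3864 remainder 1
3864 ÷ 2 = 1932 remainder 0
1932 ÷ 2 = 966 remainder 0
966 ÷ 2 = 483 remainder 0
483 ÷ 2 = 241 remainder 1
241 ÷ 2 = 120 remainder 1
120 ÷ 2 = 60 remainder 0
60 ÷ 2 = 30 remainder 0
30 ÷ 2 = 15 remainder 0
15 ÷ 2 = 7 remainder 1
7 ÷ 2 = 3 remainder 1
3 ÷ 2 = 1 remainder 1
1 ÷ 2 = 0 remainder 1
Reading remainders bottom-up:
= 1111000110001101


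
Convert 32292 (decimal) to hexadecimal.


Divide by 16 repeatedly:
32292 ÷ 16 = 2018 remainder 4 (4)
2018 ÷ 16 = 126 remainder 2 (2)
126 ÷ 16 = 7 remainder 14 (E)
7 ÷ 16 = 0 remainder 7 (7)
Reading remainders bottom-up:
= 0x7E24


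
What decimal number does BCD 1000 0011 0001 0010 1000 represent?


Each 4-bit group → digit:
  1000 → 8
  0011 → 3
  0001 → 1
  0010 → 2
  1000 → 8
= 83128


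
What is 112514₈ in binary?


Each octal digit → 3 binary bits:
  1 = 001
  1 = 001
  2 = 010
  5 = 101
  1 = 001
  4 = 100
Concatenate: 001 001 010 101 001 100
= 001001010101001100


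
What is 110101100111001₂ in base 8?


Group into 3-bit groups: 110101100111001
  110 = 6
  101 = 5
  100 = 4
  111 = 7
  001 = 1
= 0o65471


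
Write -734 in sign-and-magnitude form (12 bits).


Sign bit: 1 (negative)
Magnitude: 734 = 01011011110
= 101011011110


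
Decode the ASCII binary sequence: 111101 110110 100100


Codes (binary): 111101 110110 100100
Per-code ASCII lookup:
  111101 = 61  (special character) → '='
  110110 = 54  (range 48-57: digits, 54 - 48 = 6) → '6'
  100100 = 36  (special character) → '$'
= '=6$'


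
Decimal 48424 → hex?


Divide by 16 repeatedly:
48424 ÷ 16 = 3026 remainder 8 (8)
3026 ÷ 16 = 189 remainder 2 (2)
189 ÷ 16 = 11 remainder 13 (D)
11 ÷ 16 = 0 remainder 11 (B)
Reading remainders bottom-up:
= 0xBD28


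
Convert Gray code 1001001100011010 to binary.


Gray code: 1001001100011010
MSB stays the same: 1
Each subsequent bit = prev_binary XOR current_gray:
  B[1] = 1 XOR 0 = 1
  B[2] = 1 XOR 0 = 1
  B[3] = 1 XOR 1 = 0
  B[4] = 0 XOR 0 = 0
  B[5] = 0 XOR 0 = 0
  B[6] = 0 XOR 1 = 1
  B[7] = 1 XOR 1 = 0
  B[8] = 0 XOR 0 = 0
  B[9] = 0 XOR 0 = 0
  B[10] = 0 XOR 0 = 0
  B[11] = 0 XOR 1 = 1
  B[12] = 1 XOR 1 = 0
  B[13] = 0 XOR 0 = 0
  B[14] = 0 XOR 1 = 1
  B[15] = 1 XOR 0 = 1
= 1110001000010011 (57875 decimal)


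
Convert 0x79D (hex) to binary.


Each hex digit → 4 binary bits:
  7 = 0111
  9 = 1001
  D = 1101
Concatenate: 0111 1001 1101
= 011110011101


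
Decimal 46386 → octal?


Divide by 8 repeatedly:
46386 ÷ 8 = 5798 remainder 2
5798 ÷ 8 = 724 remainder 6
724 ÷ 8 = 90 remainder 4
90 ÷ 8 = 11 remainder 2
11 ÷ 8 = 1 remainder 3
1 ÷ 8 = 0 remainder 1
Reading remainders bottom-up:
= 0o132462


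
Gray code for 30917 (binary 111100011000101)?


Binary: 111100011000101
Gray code: G = B XOR (B >> 1)
B >> 1 = 011110001100010
111100011000101 XOR 011110001100010:
  1 XOR 0 = 1
  1 XOR 1 = 0
  1 XOR 1 = 0
  1 XOR 1 = 0
  0 XOR 1 = 1
  0 XOR 0 = 0
  0 XOR 0 = 0
  1 XOR 0 = 1
  1 XOR 1 = 0
  0 XOR 1 = 1
  0 XOR 0 = 0
  0 XOR 0 = 0
  1 XOR 0 = 1
  0 XOR 1 = 1
  1 XOR 0 = 1
= 100010010100111


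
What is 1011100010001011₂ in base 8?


Group into 3-bit groups: 001011100010001011
  001 = 1
  011 = 3
  100 = 4
  010 = 2
  001 = 1
  011 = 3
= 0o134213


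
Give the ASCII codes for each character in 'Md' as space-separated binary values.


String: 'Md'  (2 characters)
Per-character ASCII lookup:
  'M': uppercase starts at 65: 'M' = 65 + 12 = 77 → 1001101
  'd': lowercase starts at 97: 'd' = 97 + 3 = 100 → 1100100
= 1001101 1100100


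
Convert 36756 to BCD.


Each digit → 4-bit binary:
  3 → 0011
  6 → 0110
  7 → 0111
  5 → 0101
  6 → 0110
= 0011 0110 0111 0101 0110


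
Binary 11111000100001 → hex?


Group into 4-bit nibbles: 0011111000100001
  0011 = 3
  1110 = E
  0010 = 2
  0001 = 1
= 0x3E21


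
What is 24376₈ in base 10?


Positional values:
Position 0: 6 × 8^0 = 6
Position 1: 7 × 8^1 = 56
Position 2: 3 × 8^2 = 192
Position 3: 4 × 8^3 = 2048
Position 4: 2 × 8^4 = 8192
Sum = 6 + 56 + 192 + 2048 + 8192
= 10494


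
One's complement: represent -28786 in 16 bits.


Original: 0111000001110010
Invert all bits:
  bit 0: 0 → 1
  bit 1: 1 → 0
  bit 2: 1 → 0
  bit 3: 1 → 0
  bit 4: 0 → 1
  bit 5: 0 → 1
  bit 6: 0 → 1
  bit 7: 0 → 1
  bit 8: 0 → 1
  bit 9: 1 → 0
  bit 10: 1 → 0
  bit 11: 1 → 0
  bit 12: 0 → 1
  bit 13: 0 → 1
  bit 14: 1 → 0
  bit 15: 0 → 1
= 1000111110001101


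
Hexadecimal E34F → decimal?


Positional values:
Position 0: F × 16^0 = 15 × 1 = 15
Position 1: 4 × 16^1 = 4 × 16 = 64
Position 2: 3 × 16^2 = 3 × 256 = 768
Position 3: E × 16^3 = 14 × 4096 = 57344
Sum = 15 + 64 + 768 + 57344
= 58191


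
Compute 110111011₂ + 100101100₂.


Align and add column by column (LSB to MSB, carry propagating):
  0110111011
+ 0100101100
  ----------
  col 0: 1 + 0 + 0 (carry in) = 1 → bit 1, carry out 0
  col 1: 1 + 0 + 0 (carry in) = 1 → bit 1, carry out 0
  col 2: 0 + 1 + 0 (carry in) = 1 → bit 1, carry out 0
  col 3: 1 + 1 + 0 (carry in) = 2 → bit 0, carry out 1
  col 4: 1 + 0 + 1 (carry in) = 2 → bit 0, carry out 1
  col 5: 1 + 1 + 1 (carry in) = 3 → bit 1, carry out 1
  col 6: 0 + 0 + 1 (carry in) = 1 → bit 1, carry out 0
  col 7: 1 + 0 + 0 (carry in) = 1 → bit 1, carry out 0
  col 8: 1 + 1 + 0 (carry in) = 2 → bit 0, carry out 1
  col 9: 0 + 0 + 1 (carry in) = 1 → bit 1, carry out 0
Reading bits MSB→LSB: 1011100111
Strip leading zeros: 1011100111
= 1011100111


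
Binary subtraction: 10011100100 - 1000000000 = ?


Align and subtract column by column (LSB to MSB, borrowing when needed):
  10011100100
- 01000000000
  -----------
  col 0: (0 - 0 borrow-in) - 0 → 0 - 0 = 0, borrow out 0
  col 1: (0 - 0 borrow-in) - 0 → 0 - 0 = 0, borrow out 0
  col 2: (1 - 0 borrow-in) - 0 → 1 - 0 = 1, borrow out 0
  col 3: (0 - 0 borrow-in) - 0 → 0 - 0 = 0, borrow out 0
  col 4: (0 - 0 borrow-in) - 0 → 0 - 0 = 0, borrow out 0
  col 5: (1 - 0 borrow-in) - 0 → 1 - 0 = 1, borrow out 0
  col 6: (1 - 0 borrow-in) - 0 → 1 - 0 = 1, borrow out 0
  col 7: (1 - 0 borrow-in) - 0 → 1 - 0 = 1, borrow out 0
  col 8: (0 - 0 borrow-in) - 0 → 0 - 0 = 0, borrow out 0
  col 9: (0 - 0 borrow-in) - 1 → borrow from next column: (0+2) - 1 = 1, borrow out 1
  col 10: (1 - 1 borrow-in) - 0 → 0 - 0 = 0, borrow out 0
Reading bits MSB→LSB: 01011100100
Strip leading zeros: 1011100100
= 1011100100


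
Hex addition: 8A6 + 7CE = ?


Align and add column by column (LSB to MSB, each column mod 16 with carry):
  08A6
+ 07CE
  ----
  col 0: 6(6) + E(14) + 0 (carry in) = 20 → 4(4), carry out 1
  col 1: A(10) + C(12) + 1 (carry in) = 23 → 7(7), carry out 1
  col 2: 8(8) + 7(7) + 1 (carry in) = 16 → 0(0), carry out 1
  col 3: 0(0) + 0(0) + 1 (carry in) = 1 → 1(1), carry out 0
Reading digits MSB→LSB: 1074
Strip leading zeros: 1074
= 0x1074


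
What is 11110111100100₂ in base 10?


Positional values:
Bit 2: 1 × 2^2 = 4
Bit 5: 1 × 2^5 = 32
Bit 6: 1 × 2^6 = 64
Bit 7: 1 × 2^7 = 128
Bit 8: 1 × 2^8 = 256
Bit 10: 1 × 2^10 = 1024
Bit 11: 1 × 2^11 = 2048
Bit 12: 1 × 2^12 = 4096
Bit 13: 1 × 2^13 = 8192
Sum = 4 + 32 + 64 + 128 + 256 + 1024 + 2048 + 4096 + 8192
= 15844


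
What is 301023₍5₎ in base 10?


Positional values (base 5):
  3 × 5^0 = 3 × 1 = 3
  2 × 5^1 = 2 × 5 = 10
  0 × 5^2 = 0 × 25 = 0
  1 × 5^3 = 1 × 125 = 125
  0 × 5^4 = 0 × 625 = 0
  3 × 5^5 = 3 × 3125 = 9375
Sum = 3 + 10 + 0 + 125 + 0 + 9375
= 9513


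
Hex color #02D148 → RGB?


Hex: #02D148
R = 02₁₆ = 2
G = D1₁₆ = 209
B = 48₁₆ = 72
= RGB(2, 209, 72)


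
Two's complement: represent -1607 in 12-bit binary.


Original: 011001000111
Step 1 - Invert all bits: 100110111000
Step 2 - Add 1: 100110111000 + 1
= 100110111001 (represents -1607)


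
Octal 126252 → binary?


Each octal digit → 3 binary bits:
  1 = 001
  2 = 010
  6 = 110
  2 = 010
  5 = 101
  2 = 010
Concatenate: 001 010 110 010 101 010
= 001010110010101010


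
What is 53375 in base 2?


Divide by 2 repeatedly:
53375 ÷ 2 = 26687 remainder 1
26687 ÷ 2 = 13343 remainder 1
13343 ÷ 2 = 6671 remainder 1
6671 ÷ 2 = 3335 remainder 1
3335 ÷ 2 = 1667 remainder 1
1667 ÷ 2 = 833 remainder 1
833 ÷ 2 = 416 remainder 1
416 ÷ 2 = 208 remainder 0
208 ÷ 2 = 104 remainder 0
104 ÷ 2 = 52 remainder 0
52 ÷ 2 = 26 remainder 0
26 ÷ 2 = 13 remainder 0
13 ÷ 2 = 6 remainder 1
6 ÷ 2 = 3 remainder 0
3 ÷ 2 = 1 remainder 1
1 ÷ 2 = 0 remainder 1
Reading remainders bottom-up:
= 1101000001111111


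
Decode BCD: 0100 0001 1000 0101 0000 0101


Each 4-bit group → digit:
  0100 → 4
  0001 → 1
  1000 → 8
  0101 → 5
  0000 → 0
  0101 → 5
= 418505


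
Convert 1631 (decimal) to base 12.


Divide by 12 repeatedly:
1631 ÷ 12 = 135 remainder 11
135 ÷ 12 = 11 remainder 3
11 ÷ 12 = 0 remainder 11
Reading remainders bottom-up:
= B3B


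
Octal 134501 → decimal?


Positional values:
Position 0: 1 × 8^0 = 1
Position 1: 0 × 8^1 = 0
Position 2: 5 × 8^2 = 320
Position 3: 4 × 8^3 = 2048
Position 4: 3 × 8^4 = 12288
Position 5: 1 × 8^5 = 32768
Sum = 1 + 0 + 320 + 2048 + 12288 + 32768
= 47425


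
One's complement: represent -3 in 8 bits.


Original: 00000011
Invert all bits:
  bit 0: 0 → 1
  bit 1: 0 → 1
  bit 2: 0 → 1
  bit 3: 0 → 1
  bit 4: 0 → 1
  bit 5: 0 → 1
  bit 6: 1 → 0
  bit 7: 1 → 0
= 11111100


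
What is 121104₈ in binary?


Each octal digit → 3 binary bits:
  1 = 001
  2 = 010
  1 = 001
  1 = 001
  0 = 000
  4 = 100
Concatenate: 001 010 001 001 000 100
= 001010001001000100


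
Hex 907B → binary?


Each hex digit → 4 binary bits:
  9 = 1001
  0 = 0000
  7 = 0111
  B = 1011
Concatenate: 1001 0000 0111 1011
= 1001000001111011


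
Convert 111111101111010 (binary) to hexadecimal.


Group into 4-bit nibbles: 0111111101111010
  0111 = 7
  1111 = F
  0111 = 7
  1010 = A
= 0x7F7A


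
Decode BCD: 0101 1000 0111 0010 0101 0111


Each 4-bit group → digit:
  0101 → 5
  1000 → 8
  0111 → 7
  0010 → 2
  0101 → 5
  0111 → 7
= 587257


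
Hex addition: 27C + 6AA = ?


Align and add column by column (LSB to MSB, each column mod 16 with carry):
  027C
+ 06AA
  ----
  col 0: C(12) + A(10) + 0 (carry in) = 22 → 6(6), carry out 1
  col 1: 7(7) + A(10) + 1 (carry in) = 18 → 2(2), carry out 1
  col 2: 2(2) + 6(6) + 1 (carry in) = 9 → 9(9), carry out 0
  col 3: 0(0) + 0(0) + 0 (carry in) = 0 → 0(0), carry out 0
Reading digits MSB→LSB: 0926
Strip leading zeros: 926
= 0x926


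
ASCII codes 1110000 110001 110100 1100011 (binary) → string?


Codes (binary): 1110000 110001 110100 1100011
Per-code ASCII lookup:
  1110000 = 112  (range 97-122: lowercase, 112 - 97 = 15) → 'p'
  110001 = 49  (range 48-57: digits, 49 - 48 = 1) → '1'
  110100 = 52  (range 48-57: digits, 52 - 48 = 4) → '4'
  1100011 = 99  (range 97-122: lowercase, 99 - 97 = 2) → 'c'
= 'p14c'


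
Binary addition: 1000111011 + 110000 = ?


Align and add column by column (LSB to MSB, carry propagating):
  01000111011
+ 00000110000
  -----------
  col 0: 1 + 0 + 0 (carry in) = 1 → bit 1, carry out 0
  col 1: 1 + 0 + 0 (carry in) = 1 → bit 1, carry out 0
  col 2: 0 + 0 + 0 (carry in) = 0 → bit 0, carry out 0
  col 3: 1 + 0 + 0 (carry in) = 1 → bit 1, carry out 0
  col 4: 1 + 1 + 0 (carry in) = 2 → bit 0, carry out 1
  col 5: 1 + 1 + 1 (carry in) = 3 → bit 1, carry out 1
  col 6: 0 + 0 + 1 (carry in) = 1 → bit 1, carry out 0
  col 7: 0 + 0 + 0 (carry in) = 0 → bit 0, carry out 0
  col 8: 0 + 0 + 0 (carry in) = 0 → bit 0, carry out 0
  col 9: 1 + 0 + 0 (carry in) = 1 → bit 1, carry out 0
  col 10: 0 + 0 + 0 (carry in) = 0 → bit 0, carry out 0
Reading bits MSB→LSB: 01001101011
Strip leading zeros: 1001101011
= 1001101011


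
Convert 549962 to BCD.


Each digit → 4-bit binary:
  5 → 0101
  4 → 0100
  9 → 1001
  9 → 1001
  6 → 0110
  2 → 0010
= 0101 0100 1001 1001 0110 0010


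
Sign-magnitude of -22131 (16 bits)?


Sign bit: 1 (negative)
Magnitude: 22131 = 101011001110011
= 1101011001110011


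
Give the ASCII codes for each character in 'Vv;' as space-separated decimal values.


String: 'Vv;'  (3 characters)
Per-character ASCII lookup:
  'V': uppercase starts at 65: 'V' = 65 + 21 = 86
  'v': lowercase starts at 97: 'v' = 97 + 21 = 118
  ';': special character: ';' = 59
= 86 118 59


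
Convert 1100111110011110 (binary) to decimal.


Positional values:
Bit 1: 1 × 2^1 = 2
Bit 2: 1 × 2^2 = 4
Bit 3: 1 × 2^3 = 8
Bit 4: 1 × 2^4 = 16
Bit 7: 1 × 2^7 = 128
Bit 8: 1 × 2^8 = 256
Bit 9: 1 × 2^9 = 512
Bit 10: 1 × 2^10 = 1024
Bit 11: 1 × 2^11 = 2048
Bit 14: 1 × 2^14 = 16384
Bit 15: 1 × 2^15 = 32768
Sum = 2 + 4 + 8 + 16 + 128 + 256 + 512 + 1024 + 2048 + 16384 + 32768
= 53150


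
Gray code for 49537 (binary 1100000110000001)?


Binary: 1100000110000001
Gray code: G = B XOR (B >> 1)
B >> 1 = 0110000011000000
1100000110000001 XOR 0110000011000000:
  1 XOR 0 = 1
  1 XOR 1 = 0
  0 XOR 1 = 1
  0 XOR 0 = 0
  0 XOR 0 = 0
  0 XOR 0 = 0
  0 XOR 0 = 0
  1 XOR 0 = 1
  1 XOR 1 = 0
  0 XOR 1 = 1
  0 XOR 0 = 0
  0 XOR 0 = 0
  0 XOR 0 = 0
  0 XOR 0 = 0
  0 XOR 0 = 0
  1 XOR 0 = 1
= 1010000101000001


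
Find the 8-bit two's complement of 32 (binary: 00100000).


Original: 00100000
Step 1 - Invert all bits: 11011111
Step 2 - Add 1: 11011111 + 1
= 11100000 (represents -32)


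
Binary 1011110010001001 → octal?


Group into 3-bit groups: 001011110010001001
  001 = 1
  011 = 3
  110 = 6
  010 = 2
  001 = 1
  001 = 1
= 0o136211


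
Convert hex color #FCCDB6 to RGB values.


Hex: #FCCDB6
R = FC₁₆ = 252
G = CD₁₆ = 205
B = B6₁₆ = 182
= RGB(252, 205, 182)


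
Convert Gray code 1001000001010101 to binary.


Gray code: 1001000001010101
MSB stays the same: 1
Each subsequent bit = prev_binary XOR current_gray:
  B[1] = 1 XOR 0 = 1
  B[2] = 1 XOR 0 = 1
  B[3] = 1 XOR 1 = 0
  B[4] = 0 XOR 0 = 0
  B[5] = 0 XOR 0 = 0
  B[6] = 0 XOR 0 = 0
  B[7] = 0 XOR 0 = 0
  B[8] = 0 XOR 0 = 0
  B[9] = 0 XOR 1 = 1
  B[10] = 1 XOR 0 = 1
  B[11] = 1 XOR 1 = 0
  B[12] = 0 XOR 0 = 0
  B[13] = 0 XOR 1 = 1
  B[14] = 1 XOR 0 = 1
  B[15] = 1 XOR 1 = 0
= 1110000001100110 (57446 decimal)


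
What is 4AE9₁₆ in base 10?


Positional values:
Position 0: 9 × 16^0 = 9 × 1 = 9
Position 1: E × 16^1 = 14 × 16 = 224
Position 2: A × 16^2 = 10 × 256 = 2560
Position 3: 4 × 16^3 = 4 × 4096 = 16384
Sum = 9 + 224 + 2560 + 16384
= 19177


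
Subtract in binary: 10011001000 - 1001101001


Align and subtract column by column (LSB to MSB, borrowing when needed):
  10011001000
- 01001101001
  -----------
  col 0: (0 - 0 borrow-in) - 1 → borrow from next column: (0+2) - 1 = 1, borrow out 1
  col 1: (0 - 1 borrow-in) - 0 → borrow from next column: (-1+2) - 0 = 1, borrow out 1
  col 2: (0 - 1 borrow-in) - 0 → borrow from next column: (-1+2) - 0 = 1, borrow out 1
  col 3: (1 - 1 borrow-in) - 1 → borrow from next column: (0+2) - 1 = 1, borrow out 1
  col 4: (0 - 1 borrow-in) - 0 → borrow from next column: (-1+2) - 0 = 1, borrow out 1
  col 5: (0 - 1 borrow-in) - 1 → borrow from next column: (-1+2) - 1 = 0, borrow out 1
  col 6: (1 - 1 borrow-in) - 1 → borrow from next column: (0+2) - 1 = 1, borrow out 1
  col 7: (1 - 1 borrow-in) - 0 → 0 - 0 = 0, borrow out 0
  col 8: (0 - 0 borrow-in) - 0 → 0 - 0 = 0, borrow out 0
  col 9: (0 - 0 borrow-in) - 1 → borrow from next column: (0+2) - 1 = 1, borrow out 1
  col 10: (1 - 1 borrow-in) - 0 → 0 - 0 = 0, borrow out 0
Reading bits MSB→LSB: 01001011111
Strip leading zeros: 1001011111
= 1001011111


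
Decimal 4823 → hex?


Divide by 16 repeatedly:
4823 ÷ 16 = 301 remainder 7 (7)
301 ÷ 16 = 18 remainder 13 (D)
18 ÷ 16 = 1 remainder 2 (2)
1 ÷ 16 = 0 remainder 1 (1)
Reading remainders bottom-up:
= 0x12D7


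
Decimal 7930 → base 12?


Divide by 12 repeatedly:
7930 ÷ 12 = 660 remainder 10
660 ÷ 12 = 55 remainder 0
55 ÷ 12 = 4 remainder 7
4 ÷ 12 = 0 remainder 4
Reading remainders bottom-up:
= 470A


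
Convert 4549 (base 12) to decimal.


Positional values (base 12):
  9 × 12^0 = 9 × 1 = 9
  4 × 12^1 = 4 × 12 = 48
  5 × 12^2 = 5 × 144 = 720
  4 × 12^3 = 4 × 1728 = 6912
Sum = 9 + 48 + 720 + 6912
= 7689


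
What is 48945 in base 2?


Divide by 2 repeatedly:
48945 ÷ 2 = 24472 remainder 1
24472 ÷ 2 = 12236 remainder 0
12236 ÷ 2 = 6118 remainder 0
6118 ÷ 2 = 3059 remainder 0
3059 ÷ 2 = 1529 remainder 1
1529 ÷ 2 = 764 remainder 1
764 ÷ 2 = 382 remainder 0
382 ÷ 2 = 191 remainder 0
191 ÷ 2 = 95 remainder 1
95 ÷ 2 = 47 remainder 1
47 ÷ 2 = 23 remainder 1
23 ÷ 2 = 11 remainder 1
11 ÷ 2 = 5 remainder 1
5 ÷ 2 = 2 remainder 1
2 ÷ 2 = 1 remainder 0
1 ÷ 2 = 0 remainder 1
Reading remainders bottom-up:
= 1011111100110001


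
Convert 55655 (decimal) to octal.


Divide by 8 repeatedly:
55655 ÷ 8 = 6956 remainder 7
6956 ÷ 8 = 869 remainder 4
869 ÷ 8 = 108 remainder 5
108 ÷ 8 = 13 remainder 4
13 ÷ 8 = 1 remainder 5
1 ÷ 8 = 0 remainder 1
Reading remainders bottom-up:
= 0o154547


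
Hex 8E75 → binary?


Each hex digit → 4 binary bits:
  8 = 1000
  E = 1110
  7 = 0111
  5 = 0101
Concatenate: 1000 1110 0111 0101
= 1000111001110101


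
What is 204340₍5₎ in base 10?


Positional values (base 5):
  0 × 5^0 = 0 × 1 = 0
  4 × 5^1 = 4 × 5 = 20
  3 × 5^2 = 3 × 25 = 75
  4 × 5^3 = 4 × 125 = 500
  0 × 5^4 = 0 × 625 = 0
  2 × 5^5 = 2 × 3125 = 6250
Sum = 0 + 20 + 75 + 500 + 0 + 6250
= 6845


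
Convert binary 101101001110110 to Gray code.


Binary: 101101001110110
Gray code: G = B XOR (B >> 1)
B >> 1 = 010110100111011
101101001110110 XOR 010110100111011:
  1 XOR 0 = 1
  0 XOR 1 = 1
  1 XOR 0 = 1
  1 XOR 1 = 0
  0 XOR 1 = 1
  1 XOR 0 = 1
  0 XOR 1 = 1
  0 XOR 0 = 0
  1 XOR 0 = 1
  1 XOR 1 = 0
  1 XOR 1 = 0
  0 XOR 1 = 1
  1 XOR 0 = 1
  1 XOR 1 = 0
  0 XOR 1 = 1
= 111011101001101


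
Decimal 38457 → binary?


Divide by 2 repeatedly:
38457 ÷ 2 = 19228 remainder 1
19228 ÷ 2 = 9614 remainder 0
9614 ÷ 2 = 4807 remainder 0
4807 ÷ 2 = 2403 remainder 1
2403 ÷ 2 = 1201 remainder 1
1201 ÷ 2 = 600 remainder 1
600 ÷ 2 = 300 remainder 0
300 ÷ 2 = 150 remainder 0
150 ÷ 2 = 75 remainder 0
75 ÷ 2 = 37 remainder 1
37 ÷ 2 = 18 remainder 1
18 ÷ 2 = 9 remainder 0
9 ÷ 2 = 4 remainder 1
4 ÷ 2 = 2 remainder 0
2 ÷ 2 = 1 remainder 0
1 ÷ 2 = 0 remainder 1
Reading remainders bottom-up:
= 1001011000111001


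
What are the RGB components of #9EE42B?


Hex: #9EE42B
R = 9E₁₆ = 158
G = E4₁₆ = 228
B = 2B₁₆ = 43
= RGB(158, 228, 43)


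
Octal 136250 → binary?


Each octal digit → 3 binary bits:
  1 = 001
  3 = 011
  6 = 110
  2 = 010
  5 = 101
  0 = 000
Concatenate: 001 011 110 010 101 000
= 001011110010101000


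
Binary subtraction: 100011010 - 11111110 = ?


Align and subtract column by column (LSB to MSB, borrowing when needed):
  100011010
- 011111110
  ---------
  col 0: (0 - 0 borrow-in) - 0 → 0 - 0 = 0, borrow out 0
  col 1: (1 - 0 borrow-in) - 1 → 1 - 1 = 0, borrow out 0
  col 2: (0 - 0 borrow-in) - 1 → borrow from next column: (0+2) - 1 = 1, borrow out 1
  col 3: (1 - 1 borrow-in) - 1 → borrow from next column: (0+2) - 1 = 1, borrow out 1
  col 4: (1 - 1 borrow-in) - 1 → borrow from next column: (0+2) - 1 = 1, borrow out 1
  col 5: (0 - 1 borrow-in) - 1 → borrow from next column: (-1+2) - 1 = 0, borrow out 1
  col 6: (0 - 1 borrow-in) - 1 → borrow from next column: (-1+2) - 1 = 0, borrow out 1
  col 7: (0 - 1 borrow-in) - 1 → borrow from next column: (-1+2) - 1 = 0, borrow out 1
  col 8: (1 - 1 borrow-in) - 0 → 0 - 0 = 0, borrow out 0
Reading bits MSB→LSB: 000011100
Strip leading zeros: 11100
= 11100


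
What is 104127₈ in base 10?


Positional values:
Position 0: 7 × 8^0 = 7
Position 1: 2 × 8^1 = 16
Position 2: 1 × 8^2 = 64
Position 3: 4 × 8^3 = 2048
Position 4: 0 × 8^4 = 0
Position 5: 1 × 8^5 = 32768
Sum = 7 + 16 + 64 + 2048 + 0 + 32768
= 34903


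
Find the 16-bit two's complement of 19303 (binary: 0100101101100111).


Original: 0100101101100111
Step 1 - Invert all bits: 1011010010011000
Step 2 - Add 1: 1011010010011000 + 1
= 1011010010011001 (represents -19303)


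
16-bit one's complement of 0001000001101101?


Original: 0001000001101101
Invert all bits:
  bit 0: 0 → 1
  bit 1: 0 → 1
  bit 2: 0 → 1
  bit 3: 1 → 0
  bit 4: 0 → 1
  bit 5: 0 → 1
  bit 6: 0 → 1
  bit 7: 0 → 1
  bit 8: 0 → 1
  bit 9: 1 → 0
  bit 10: 1 → 0
  bit 11: 0 → 1
  bit 12: 1 → 0
  bit 13: 1 → 0
  bit 14: 0 → 1
  bit 15: 1 → 0
= 1110111110010010


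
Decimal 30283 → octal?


Divide by 8 repeatedly:
30283 ÷ 8 = 3785 remainder 3
3785 ÷ 8 = 473 remainder 1
473 ÷ 8 = 59 remainder 1
59 ÷ 8 = 7 remainder 3
7 ÷ 8 = 0 remainder 7
Reading remainders bottom-up:
= 0o73113


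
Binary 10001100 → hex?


Group into 4-bit nibbles: 10001100
  1000 = 8
  1100 = C
= 0x8C


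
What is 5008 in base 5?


Divide by 5 repeatedly:
5008 ÷ 5 = 1001 remainder 3
1001 ÷ 5 = 200 remainder 1
200 ÷ 5 = 40 remainder 0
40 ÷ 5 = 8 remainder 0
8 ÷ 5 = 1 remainder 3
1 ÷ 5 = 0 remainder 1
Reading remainders bottom-up:
= 130013


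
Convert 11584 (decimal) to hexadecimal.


Divide by 16 repeatedly:
11584 ÷ 16 = 724 remainder 0 (0)
724 ÷ 16 = 45 remainder 4 (4)
45 ÷ 16 = 2 remainder 13 (D)
2 ÷ 16 = 0 remainder 2 (2)
Reading remainders bottom-up:
= 0x2D40


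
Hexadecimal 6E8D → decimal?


Positional values:
Position 0: D × 16^0 = 13 × 1 = 13
Position 1: 8 × 16^1 = 8 × 16 = 128
Position 2: E × 16^2 = 14 × 256 = 3584
Position 3: 6 × 16^3 = 6 × 4096 = 24576
Sum = 13 + 128 + 3584 + 24576
= 28301


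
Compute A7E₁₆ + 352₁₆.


Align and add column by column (LSB to MSB, each column mod 16 with carry):
  0A7E
+ 0352
  ----
  col 0: E(14) + 2(2) + 0 (carry in) = 16 → 0(0), carry out 1
  col 1: 7(7) + 5(5) + 1 (carry in) = 13 → D(13), carry out 0
  col 2: A(10) + 3(3) + 0 (carry in) = 13 → D(13), carry out 0
  col 3: 0(0) + 0(0) + 0 (carry in) = 0 → 0(0), carry out 0
Reading digits MSB→LSB: 0DD0
Strip leading zeros: DD0
= 0xDD0


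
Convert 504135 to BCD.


Each digit → 4-bit binary:
  5 → 0101
  0 → 0000
  4 → 0100
  1 → 0001
  3 → 0011
  5 → 0101
= 0101 0000 0100 0001 0011 0101


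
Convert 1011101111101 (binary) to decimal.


Positional values:
Bit 0: 1 × 2^0 = 1
Bit 2: 1 × 2^2 = 4
Bit 3: 1 × 2^3 = 8
Bit 4: 1 × 2^4 = 16
Bit 5: 1 × 2^5 = 32
Bit 6: 1 × 2^6 = 64
Bit 8: 1 × 2^8 = 256
Bit 9: 1 × 2^9 = 512
Bit 10: 1 × 2^10 = 1024
Bit 12: 1 × 2^12 = 4096
Sum = 1 + 4 + 8 + 16 + 32 + 64 + 256 + 512 + 1024 + 4096
= 6013


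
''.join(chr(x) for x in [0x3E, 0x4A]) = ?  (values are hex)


Codes (hex): 0x3E 0x4A
Per-code ASCII lookup:
  0x3E = 62  (special character) → '>'
  0x4A = 74  (range 65-90: uppercase, 74 - 65 = 9) → 'J'
= '>J'


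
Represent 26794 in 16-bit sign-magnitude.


Sign bit: 0 (positive)
Magnitude: 26794 = 110100010101010
= 0110100010101010


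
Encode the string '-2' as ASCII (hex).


String: '-2'  (2 characters)
Per-character ASCII lookup:
  '-': special character: '-' = 45 → 0x2D
  '2': digits start at 48: '2' = 48 + 2 = 50 → 0x32
= 0x2D 0x32


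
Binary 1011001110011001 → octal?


Group into 3-bit groups: 001011001110011001
  001 = 1
  011 = 3
  001 = 1
  110 = 6
  011 = 3
  001 = 1
= 0o131631


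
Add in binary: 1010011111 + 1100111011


Align and add column by column (LSB to MSB, carry propagating):
  01010011111
+ 01100111011
  -----------
  col 0: 1 + 1 + 0 (carry in) = 2 → bit 0, carry out 1
  col 1: 1 + 1 + 1 (carry in) = 3 → bit 1, carry out 1
  col 2: 1 + 0 + 1 (carry in) = 2 → bit 0, carry out 1
  col 3: 1 + 1 + 1 (carry in) = 3 → bit 1, carry out 1
  col 4: 1 + 1 + 1 (carry in) = 3 → bit 1, carry out 1
  col 5: 0 + 1 + 1 (carry in) = 2 → bit 0, carry out 1
  col 6: 0 + 0 + 1 (carry in) = 1 → bit 1, carry out 0
  col 7: 1 + 0 + 0 (carry in) = 1 → bit 1, carry out 0
  col 8: 0 + 1 + 0 (carry in) = 1 → bit 1, carry out 0
  col 9: 1 + 1 + 0 (carry in) = 2 → bit 0, carry out 1
  col 10: 0 + 0 + 1 (carry in) = 1 → bit 1, carry out 0
Reading bits MSB→LSB: 10111011010
Strip leading zeros: 10111011010
= 10111011010


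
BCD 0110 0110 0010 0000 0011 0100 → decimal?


Each 4-bit group → digit:
  0110 → 6
  0110 → 6
  0010 → 2
  0000 → 0
  0011 → 3
  0100 → 4
= 662034


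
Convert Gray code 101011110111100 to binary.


Gray code: 101011110111100
MSB stays the same: 1
Each subsequent bit = prev_binary XOR current_gray:
  B[1] = 1 XOR 0 = 1
  B[2] = 1 XOR 1 = 0
  B[3] = 0 XOR 0 = 0
  B[4] = 0 XOR 1 = 1
  B[5] = 1 XOR 1 = 0
  B[6] = 0 XOR 1 = 1
  B[7] = 1 XOR 1 = 0
  B[8] = 0 XOR 0 = 0
  B[9] = 0 XOR 1 = 1
  B[10] = 1 XOR 1 = 0
  B[11] = 0 XOR 1 = 1
  B[12] = 1 XOR 1 = 0
  B[13] = 0 XOR 0 = 0
  B[14] = 0 XOR 0 = 0
= 110010100101000 (25896 decimal)


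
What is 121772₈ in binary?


Each octal digit → 3 binary bits:
  1 = 001
  2 = 010
  1 = 001
  7 = 111
  7 = 111
  2 = 010
Concatenate: 001 010 001 111 111 010
= 001010001111111010


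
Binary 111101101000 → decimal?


Positional values:
Bit 3: 1 × 2^3 = 8
Bit 5: 1 × 2^5 = 32
Bit 6: 1 × 2^6 = 64
Bit 8: 1 × 2^8 = 256
Bit 9: 1 × 2^9 = 512
Bit 10: 1 × 2^10 = 1024
Bit 11: 1 × 2^11 = 2048
Sum = 8 + 32 + 64 + 256 + 512 + 1024 + 2048
= 3944


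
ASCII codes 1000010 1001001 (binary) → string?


Codes (binary): 1000010 1001001
Per-code ASCII lookup:
  1000010 = 66  (range 65-90: uppercase, 66 - 65 = 1) → 'B'
  1001001 = 73  (range 65-90: uppercase, 73 - 65 = 8) → 'I'
= 'BI'


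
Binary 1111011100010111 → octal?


Group into 3-bit groups: 001111011100010111
  001 = 1
  111 = 7
  011 = 3
  100 = 4
  010 = 2
  111 = 7
= 0o173427


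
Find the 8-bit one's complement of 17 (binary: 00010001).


Original: 00010001
Invert all bits:
  bit 0: 0 → 1
  bit 1: 0 → 1
  bit 2: 0 → 1
  bit 3: 1 → 0
  bit 4: 0 → 1
  bit 5: 0 → 1
  bit 6: 0 → 1
  bit 7: 1 → 0
= 11101110


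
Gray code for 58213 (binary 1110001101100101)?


Binary: 1110001101100101
Gray code: G = B XOR (B >> 1)
B >> 1 = 0111000110110010
1110001101100101 XOR 0111000110110010:
  1 XOR 0 = 1
  1 XOR 1 = 0
  1 XOR 1 = 0
  0 XOR 1 = 1
  0 XOR 0 = 0
  0 XOR 0 = 0
  1 XOR 0 = 1
  1 XOR 1 = 0
  0 XOR 1 = 1
  1 XOR 0 = 1
  1 XOR 1 = 0
  0 XOR 1 = 1
  0 XOR 0 = 0
  1 XOR 0 = 1
  0 XOR 1 = 1
  1 XOR 0 = 1
= 1001001011010111


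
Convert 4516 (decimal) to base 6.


Divide by 6 repeatedly:
4516 ÷ 6 = 752 remainder 4
752 ÷ 6 = 125 remainder 2
125 ÷ 6 = 20 remainder 5
20 ÷ 6 = 3 remainder 2
3 ÷ 6 = 0 remainder 3
Reading remainders bottom-up:
= 32524


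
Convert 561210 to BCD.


Each digit → 4-bit binary:
  5 → 0101
  6 → 0110
  1 → 0001
  2 → 0010
  1 → 0001
  0 → 0000
= 0101 0110 0001 0010 0001 0000


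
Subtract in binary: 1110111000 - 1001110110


Align and subtract column by column (LSB to MSB, borrowing when needed):
  1110111000
- 1001110110
  ----------
  col 0: (0 - 0 borrow-in) - 0 → 0 - 0 = 0, borrow out 0
  col 1: (0 - 0 borrow-in) - 1 → borrow from next column: (0+2) - 1 = 1, borrow out 1
  col 2: (0 - 1 borrow-in) - 1 → borrow from next column: (-1+2) - 1 = 0, borrow out 1
  col 3: (1 - 1 borrow-in) - 0 → 0 - 0 = 0, borrow out 0
  col 4: (1 - 0 borrow-in) - 1 → 1 - 1 = 0, borrow out 0
  col 5: (1 - 0 borrow-in) - 1 → 1 - 1 = 0, borrow out 0
  col 6: (0 - 0 borrow-in) - 1 → borrow from next column: (0+2) - 1 = 1, borrow out 1
  col 7: (1 - 1 borrow-in) - 0 → 0 - 0 = 0, borrow out 0
  col 8: (1 - 0 borrow-in) - 0 → 1 - 0 = 1, borrow out 0
  col 9: (1 - 0 borrow-in) - 1 → 1 - 1 = 0, borrow out 0
Reading bits MSB→LSB: 0101000010
Strip leading zeros: 101000010
= 101000010


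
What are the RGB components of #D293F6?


Hex: #D293F6
R = D2₁₆ = 210
G = 93₁₆ = 147
B = F6₁₆ = 246
= RGB(210, 147, 246)


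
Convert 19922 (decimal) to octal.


Divide by 8 repeatedly:
19922 ÷ 8 = 2490 remainder 2
2490 ÷ 8 = 311 remainder 2
311 ÷ 8 = 38 remainder 7
38 ÷ 8 = 4 remainder 6
4 ÷ 8 = 0 remainder 4
Reading remainders bottom-up:
= 0o46722


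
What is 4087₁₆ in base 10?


Positional values:
Position 0: 7 × 16^0 = 7 × 1 = 7
Position 1: 8 × 16^1 = 8 × 16 = 128
Position 2: 0 × 16^2 = 0 × 256 = 0
Position 3: 4 × 16^3 = 4 × 4096 = 16384
Sum = 7 + 128 + 0 + 16384
= 16519


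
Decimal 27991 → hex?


Divide by 16 repeatedly:
27991 ÷ 16 = 1749 remainder 7 (7)
1749 ÷ 16 = 109 remainder 5 (5)
109 ÷ 16 = 6 remainder 13 (D)
6 ÷ 16 = 0 remainder 6 (6)
Reading remainders bottom-up:
= 0x6D57


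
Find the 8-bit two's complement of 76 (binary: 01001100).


Original: 01001100
Step 1 - Invert all bits: 10110011
Step 2 - Add 1: 10110011 + 1
= 10110100 (represents -76)


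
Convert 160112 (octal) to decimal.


Positional values:
Position 0: 2 × 8^0 = 2
Position 1: 1 × 8^1 = 8
Position 2: 1 × 8^2 = 64
Position 3: 0 × 8^3 = 0
Position 4: 6 × 8^4 = 24576
Position 5: 1 × 8^5 = 32768
Sum = 2 + 8 + 64 + 0 + 24576 + 32768
= 57418


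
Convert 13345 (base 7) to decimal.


Positional values (base 7):
  5 × 7^0 = 5 × 1 = 5
  4 × 7^1 = 4 × 7 = 28
  3 × 7^2 = 3 × 49 = 147
  3 × 7^3 = 3 × 343 = 1029
  1 × 7^4 = 1 × 2401 = 2401
Sum = 5 + 28 + 147 + 1029 + 2401
= 3610


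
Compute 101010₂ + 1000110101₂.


Align and add column by column (LSB to MSB, carry propagating):
  00000101010
+ 01000110101
  -----------
  col 0: 0 + 1 + 0 (carry in) = 1 → bit 1, carry out 0
  col 1: 1 + 0 + 0 (carry in) = 1 → bit 1, carry out 0
  col 2: 0 + 1 + 0 (carry in) = 1 → bit 1, carry out 0
  col 3: 1 + 0 + 0 (carry in) = 1 → bit 1, carry out 0
  col 4: 0 + 1 + 0 (carry in) = 1 → bit 1, carry out 0
  col 5: 1 + 1 + 0 (carry in) = 2 → bit 0, carry out 1
  col 6: 0 + 0 + 1 (carry in) = 1 → bit 1, carry out 0
  col 7: 0 + 0 + 0 (carry in) = 0 → bit 0, carry out 0
  col 8: 0 + 0 + 0 (carry in) = 0 → bit 0, carry out 0
  col 9: 0 + 1 + 0 (carry in) = 1 → bit 1, carry out 0
  col 10: 0 + 0 + 0 (carry in) = 0 → bit 0, carry out 0
Reading bits MSB→LSB: 01001011111
Strip leading zeros: 1001011111
= 1001011111


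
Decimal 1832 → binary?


Divide by 2 repeatedly:
1832 ÷ 2 = 916 remainder 0
916 ÷ 2 = 458 remainder 0
458 ÷ 2 = 229 remainder 0
229 ÷ 2 = 114 remainder 1
114 ÷ 2 = 57 remainder 0
57 ÷ 2 = 28 remainder 1
28 ÷ 2 = 14 remainder 0
14 ÷ 2 = 7 remainder 0
7 ÷ 2 = 3 remainder 1
3 ÷ 2 = 1 remainder 1
1 ÷ 2 = 0 remainder 1
Reading remainders bottom-up:
= 11100101000


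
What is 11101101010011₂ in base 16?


Group into 4-bit nibbles: 0011101101010011
  0011 = 3
  1011 = B
  0101 = 5
  0011 = 3
= 0x3B53


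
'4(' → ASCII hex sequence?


String: '4('  (2 characters)
Per-character ASCII lookup:
  '4': digits start at 48: '4' = 48 + 4 = 52 → 0x34
  '(': special character: '(' = 40 → 0x28
= 0x34 0x28


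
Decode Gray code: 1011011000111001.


Gray code: 1011011000111001
MSB stays the same: 1
Each subsequent bit = prev_binary XOR current_gray:
  B[1] = 1 XOR 0 = 1
  B[2] = 1 XOR 1 = 0
  B[3] = 0 XOR 1 = 1
  B[4] = 1 XOR 0 = 1
  B[5] = 1 XOR 1 = 0
  B[6] = 0 XOR 1 = 1
  B[7] = 1 XOR 0 = 1
  B[8] = 1 XOR 0 = 1
  B[9] = 1 XOR 0 = 1
  B[10] = 1 XOR 1 = 0
  B[11] = 0 XOR 1 = 1
  B[12] = 1 XOR 1 = 0
  B[13] = 0 XOR 0 = 0
  B[14] = 0 XOR 0 = 0
  B[15] = 0 XOR 1 = 1
= 1101101111010001 (56273 decimal)


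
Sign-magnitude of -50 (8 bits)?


Sign bit: 1 (negative)
Magnitude: 50 = 0110010
= 10110010


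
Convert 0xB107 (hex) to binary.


Each hex digit → 4 binary bits:
  B = 1011
  1 = 0001
  0 = 0000
  7 = 0111
Concatenate: 1011 0001 0000 0111
= 1011000100000111


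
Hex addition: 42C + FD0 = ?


Align and add column by column (LSB to MSB, each column mod 16 with carry):
  042C
+ 0FD0
  ----
  col 0: C(12) + 0(0) + 0 (carry in) = 12 → C(12), carry out 0
  col 1: 2(2) + D(13) + 0 (carry in) = 15 → F(15), carry out 0
  col 2: 4(4) + F(15) + 0 (carry in) = 19 → 3(3), carry out 1
  col 3: 0(0) + 0(0) + 1 (carry in) = 1 → 1(1), carry out 0
Reading digits MSB→LSB: 13FC
Strip leading zeros: 13FC
= 0x13FC


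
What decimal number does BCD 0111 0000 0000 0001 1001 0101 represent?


Each 4-bit group → digit:
  0111 → 7
  0000 → 0
  0000 → 0
  0001 → 1
  1001 → 9
  0101 → 5
= 700195


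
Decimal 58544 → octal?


Divide by 8 repeatedly:
58544 ÷ 8 = 7318 remainder 0
7318 ÷ 8 = 914 remainder 6
914 ÷ 8 = 114 remainder 2
114 ÷ 8 = 14 remainder 2
14 ÷ 8 = 1 remainder 6
1 ÷ 8 = 0 remainder 1
Reading remainders bottom-up:
= 0o162260


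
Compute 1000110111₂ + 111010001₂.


Align and add column by column (LSB to MSB, carry propagating):
  01000110111
+ 00111010001
  -----------
  col 0: 1 + 1 + 0 (carry in) = 2 → bit 0, carry out 1
  col 1: 1 + 0 + 1 (carry in) = 2 → bit 0, carry out 1
  col 2: 1 + 0 + 1 (carry in) = 2 → bit 0, carry out 1
  col 3: 0 + 0 + 1 (carry in) = 1 → bit 1, carry out 0
  col 4: 1 + 1 + 0 (carry in) = 2 → bit 0, carry out 1
  col 5: 1 + 0 + 1 (carry in) = 2 → bit 0, carry out 1
  col 6: 0 + 1 + 1 (carry in) = 2 → bit 0, carry out 1
  col 7: 0 + 1 + 1 (carry in) = 2 → bit 0, carry out 1
  col 8: 0 + 1 + 1 (carry in) = 2 → bit 0, carry out 1
  col 9: 1 + 0 + 1 (carry in) = 2 → bit 0, carry out 1
  col 10: 0 + 0 + 1 (carry in) = 1 → bit 1, carry out 0
Reading bits MSB→LSB: 10000001000
Strip leading zeros: 10000001000
= 10000001000
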